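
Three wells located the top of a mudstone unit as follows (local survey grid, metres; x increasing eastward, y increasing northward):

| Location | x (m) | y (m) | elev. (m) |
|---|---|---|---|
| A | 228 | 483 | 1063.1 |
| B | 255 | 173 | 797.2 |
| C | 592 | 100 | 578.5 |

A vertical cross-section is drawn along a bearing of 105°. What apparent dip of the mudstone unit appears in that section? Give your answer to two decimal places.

33.72°

Two edge vectors: A→B = (27, -310, -265.9), A→C = (364, -383, -484.6).
Normal n = (A→B) × (A→C) = (48386.3, -83703.4, 102499).
So ∂z/∂x = −n_x/n_z = −0.47207 and ∂z/∂y = −n_y/n_z = 0.81663.
Unit vector along 105° is (sin 105°, cos 105°) = (0.9659, -0.2588).
Slope in that direction = a·(0.9659) + b·(-0.2588) = −0.66734.
Apparent dip = arctan|0.66734| = 33.72° (true dip is 43.3°, so apparent ≤ true as expected).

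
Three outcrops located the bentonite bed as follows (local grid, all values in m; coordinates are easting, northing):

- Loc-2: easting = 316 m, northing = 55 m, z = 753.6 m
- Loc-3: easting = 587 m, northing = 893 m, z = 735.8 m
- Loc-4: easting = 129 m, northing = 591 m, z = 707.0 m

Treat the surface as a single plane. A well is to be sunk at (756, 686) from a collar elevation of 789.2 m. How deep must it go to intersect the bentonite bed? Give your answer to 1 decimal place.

25.9 m

Let the plane be z = a·easting + b·northing + c.
Loc-3−Loc-2: 271a + 838b = −17.8;  Loc-4−Loc-2: −187a + 536b = −46.6.
Solving gives a = 0.09773, b = −0.05285.
Then c = 753.6 − a·316 − b·55 = 725.62.
At (756, 686): z_contact = 73.88 − 36.25 + 725.62 = 763.25 m.
Depth below ground = 789.2 − 763.25 = 25.9 m.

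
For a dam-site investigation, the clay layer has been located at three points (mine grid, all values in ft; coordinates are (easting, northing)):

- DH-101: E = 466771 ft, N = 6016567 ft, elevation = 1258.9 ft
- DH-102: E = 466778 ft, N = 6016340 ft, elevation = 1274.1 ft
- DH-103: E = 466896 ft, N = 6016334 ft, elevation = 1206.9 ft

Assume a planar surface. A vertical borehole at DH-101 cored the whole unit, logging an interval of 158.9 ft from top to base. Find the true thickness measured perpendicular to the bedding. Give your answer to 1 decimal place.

137.5 ft

Let the plane be z = a·E + b·N + c.
DH-102−DH-101: 7a − 227b = 15.2;  DH-103−DH-101: 125a − 233b = −52.
Solving gives a = −0.57380, b = −0.08465.
|∇z| = √(a²+b²) = 0.58001, so dip δ = arctan(0.58001) = 30.11°.
True thickness = vertical thickness × cos δ = 158.9 × cos 30.11° = 137.5 ft.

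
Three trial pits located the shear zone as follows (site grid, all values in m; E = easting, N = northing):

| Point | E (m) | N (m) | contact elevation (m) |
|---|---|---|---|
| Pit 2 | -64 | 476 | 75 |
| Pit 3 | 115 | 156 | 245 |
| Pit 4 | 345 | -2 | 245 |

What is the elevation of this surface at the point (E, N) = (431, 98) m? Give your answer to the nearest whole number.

108 m

Let the plane be z = a·E + b·N + c.
Pit 3−Pit 2: 179a − 320b = 170;  Pit 4−Pit 2: 409a − 478b = 170.
Solving gives a = −0.59270, b = −0.86279.
Then c = 75 − a·-64 − b·476 = 447.76.
At (431, 98): z = −255.5 − 84.6 + 447.76 = 107.7 m.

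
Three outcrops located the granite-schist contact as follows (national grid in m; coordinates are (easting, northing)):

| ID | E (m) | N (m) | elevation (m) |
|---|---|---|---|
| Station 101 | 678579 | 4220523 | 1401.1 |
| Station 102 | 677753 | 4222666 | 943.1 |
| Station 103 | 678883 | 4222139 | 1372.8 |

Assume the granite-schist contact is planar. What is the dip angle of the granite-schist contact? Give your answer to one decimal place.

19.4°

Two edge vectors: Station 101→Station 102 = (-826, 2143, -458), Station 101→Station 103 = (304, 1616, -28.3).
Normal n = (Station 101→Station 102) × (Station 101→Station 103) = (679481.1, -162607.8, -1986288).
So ∂z/∂E = −n_x/n_z = 0.34209 and ∂z/∂N = −n_y/n_z = −0.08187.
Gradient magnitude |∇z| = √(a² + b²) = √(0.11702 + 0.00670) = 0.35175.
True dip = arctan(0.35175) = 19.4°, dipping toward WNW (azimuth ≈ 283°).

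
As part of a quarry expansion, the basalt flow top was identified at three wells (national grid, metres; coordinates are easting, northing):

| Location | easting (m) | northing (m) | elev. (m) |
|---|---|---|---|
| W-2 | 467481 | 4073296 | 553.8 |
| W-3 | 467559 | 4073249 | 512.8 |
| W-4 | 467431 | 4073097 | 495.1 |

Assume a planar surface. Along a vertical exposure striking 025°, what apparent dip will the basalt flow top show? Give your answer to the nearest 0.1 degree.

11.8°

Two edge vectors: W-2→W-3 = (78, -47, -41), W-2→W-4 = (-50, -199, -58.7).
Normal n = (W-2→W-3) × (W-2→W-4) = (-5400.1, 6628.6, -17872).
So ∂z/∂easting = −n_x/n_z = −0.30215 and ∂z/∂northing = −n_y/n_z = 0.37089.
Unit vector along 025° is (sin 25°, cos 25°) = (0.4226, 0.9063).
Slope in that direction = a·(0.4226) + b·(0.9063) = 0.20845.
Apparent dip = arctan|0.20845| = 11.8° (true dip is 25.6°, so apparent ≤ true as expected).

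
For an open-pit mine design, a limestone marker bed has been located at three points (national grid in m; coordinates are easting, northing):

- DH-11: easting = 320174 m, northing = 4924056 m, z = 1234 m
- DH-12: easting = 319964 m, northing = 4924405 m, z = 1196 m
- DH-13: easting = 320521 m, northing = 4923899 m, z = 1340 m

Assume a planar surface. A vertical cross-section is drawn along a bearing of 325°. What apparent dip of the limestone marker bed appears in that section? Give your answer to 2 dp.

6.71°

Let the plane be z = a·easting + b·northing + c.
DH-12−DH-11: −210a + 349b = −38;  DH-13−DH-11: 347a − 157b = 106.
Solving gives a = 0.35206, b = 0.10296.
Unit vector along 325° is (sin 325°, cos 325°) = (-0.5736, 0.8192).
Slope in that direction = a·(-0.5736) + b·(0.8192) = −0.11759.
Apparent dip = arctan|0.11759| = 6.71° (true dip is 20.1°, so apparent ≤ true as expected).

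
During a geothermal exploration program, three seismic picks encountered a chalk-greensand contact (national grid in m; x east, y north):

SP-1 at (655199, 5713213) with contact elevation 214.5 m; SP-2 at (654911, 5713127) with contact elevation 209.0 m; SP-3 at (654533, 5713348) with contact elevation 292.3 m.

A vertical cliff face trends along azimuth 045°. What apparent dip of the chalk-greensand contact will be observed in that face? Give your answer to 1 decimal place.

8.4°

Two edge vectors: SP-1→SP-2 = (-288, -86, -5.5), SP-1→SP-3 = (-666, 135, 77.8).
Normal n = (SP-1→SP-2) × (SP-1→SP-3) = (-5948.3, 26069.4, -96156).
So ∂z/∂x = −n_x/n_z = −0.06186 and ∂z/∂y = −n_y/n_z = 0.27112.
Unit vector along 045° is (sin 45°, cos 45°) = (0.7071, 0.7071).
Slope in that direction = a·(0.7071) + b·(0.7071) = 0.14797.
Apparent dip = arctan|0.14797| = 8.4° (true dip is 15.5°, so apparent ≤ true as expected).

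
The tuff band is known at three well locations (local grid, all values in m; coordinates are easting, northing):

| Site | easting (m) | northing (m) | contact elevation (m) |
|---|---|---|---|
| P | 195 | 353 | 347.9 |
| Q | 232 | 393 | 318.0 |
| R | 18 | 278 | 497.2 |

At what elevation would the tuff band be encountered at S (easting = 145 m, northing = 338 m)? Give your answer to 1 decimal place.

390.4 m

Let the plane be z = a·easting + b·northing + c.
Q−P: 37a + 40b = −29.9;  R−P: −177a − 75b = 149.3.
Solving gives a = −0.86632, b = 0.05384.
Then c = 347.9 − a·195 − b·353 = 497.82.
At (145, 338): z = −125.6 + 18.2 + 497.82 = 390.4 m.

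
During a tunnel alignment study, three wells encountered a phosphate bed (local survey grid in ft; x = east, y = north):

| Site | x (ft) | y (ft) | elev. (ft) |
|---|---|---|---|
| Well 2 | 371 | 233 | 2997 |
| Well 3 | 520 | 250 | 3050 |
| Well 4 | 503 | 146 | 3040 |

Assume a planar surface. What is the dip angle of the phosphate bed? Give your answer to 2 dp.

19.46°

Let the plane be z = a·x + b·y + c.
Well 3−Well 2: 149a + 17b = 53;  Well 4−Well 2: 132a − 87b = 43.
Solving gives a = 0.35129, b = 0.03873.
Gradient magnitude |∇z| = √(a² + b²) = √(0.12340 + 0.00150) = 0.35341.
True dip = arctan(0.35341) = 19.46°, dipping toward W (azimuth ≈ 264°).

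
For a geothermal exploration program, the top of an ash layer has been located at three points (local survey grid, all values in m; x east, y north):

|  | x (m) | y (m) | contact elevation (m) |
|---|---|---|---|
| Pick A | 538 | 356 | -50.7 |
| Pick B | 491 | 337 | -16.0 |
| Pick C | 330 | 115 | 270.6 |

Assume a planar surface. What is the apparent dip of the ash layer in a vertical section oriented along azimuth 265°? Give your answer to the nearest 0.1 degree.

Let the plane be z = a·x + b·y + c.
Pick B−Pick A: −47a − 19b = 34.7;  Pick C−Pick A: −208a − 241b = 321.3.
Solving gives a = −0.30617, b = −1.06895.
Unit vector along 265° is (sin 265°, cos 265°) = (-0.9962, -0.0872).
Slope in that direction = a·(-0.9962) + b·(-0.0872) = 0.39817.
Apparent dip = arctan|0.39817| = 21.7° (true dip is 48.0°, so apparent ≤ true as expected).

21.7°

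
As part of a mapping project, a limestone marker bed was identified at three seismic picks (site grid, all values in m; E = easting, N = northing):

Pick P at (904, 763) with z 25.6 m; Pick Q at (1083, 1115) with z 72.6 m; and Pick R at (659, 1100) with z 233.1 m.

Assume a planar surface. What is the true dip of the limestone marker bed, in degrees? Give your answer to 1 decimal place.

Two edge vectors: Pick P→Pick Q = (179, 352, 47), Pick P→Pick R = (-245, 337, 207.5).
Normal n = (Pick P→Pick Q) × (Pick P→Pick R) = (57201, -48657.5, 146563).
So ∂z/∂E = −n_x/n_z = −0.39028 and ∂z/∂N = −n_y/n_z = 0.33199.
Gradient magnitude |∇z| = √(a² + b²) = √(0.15232 + 0.11022) = 0.51238.
True dip = arctan(0.51238) = 27.1°, dipping toward SE (azimuth ≈ 130°).

27.1°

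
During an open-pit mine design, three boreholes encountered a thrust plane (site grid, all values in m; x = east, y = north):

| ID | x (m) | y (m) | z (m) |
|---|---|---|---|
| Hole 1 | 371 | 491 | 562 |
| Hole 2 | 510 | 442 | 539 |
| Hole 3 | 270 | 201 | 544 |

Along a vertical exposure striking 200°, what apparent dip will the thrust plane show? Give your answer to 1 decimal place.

3.2°

Two edge vectors: Hole 1→Hole 2 = (139, -49, -23), Hole 1→Hole 3 = (-101, -290, -18).
Normal n = (Hole 1→Hole 2) × (Hole 1→Hole 3) = (-5788, 4825, -45259).
So ∂z/∂x = −n_x/n_z = −0.12789 and ∂z/∂y = −n_y/n_z = 0.10661.
Unit vector along 200° is (sin 200°, cos 200°) = (-0.3420, -0.9397).
Slope in that direction = a·(-0.3420) + b·(-0.9397) = −0.05644.
Apparent dip = arctan|0.05644| = 3.2° (true dip is 9.5°, so apparent ≤ true as expected).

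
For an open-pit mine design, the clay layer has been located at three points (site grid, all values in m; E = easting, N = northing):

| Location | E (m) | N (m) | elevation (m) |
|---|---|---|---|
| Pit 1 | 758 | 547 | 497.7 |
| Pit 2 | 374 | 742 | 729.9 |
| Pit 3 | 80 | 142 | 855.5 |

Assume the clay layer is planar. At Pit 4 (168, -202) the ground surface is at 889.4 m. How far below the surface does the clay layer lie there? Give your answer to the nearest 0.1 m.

Two edge vectors: Pit 1→Pit 2 = (-384, 195, 232.2), Pit 1→Pit 3 = (-678, -405, 357.8).
Normal n = (Pit 1→Pit 2) × (Pit 1→Pit 3) = (163812, -20036.4, 287730).
So ∂z/∂E = −n_x/n_z = −0.56933 and ∂z/∂N = −n_y/n_z = 0.06964.
Intercept c from Pit 1: 497.7 + 431.55 − 38.09 = 891.16.
At (168, -202): z_contact = −95.65 − 14.07 + 891.16 = 781.44 m.
Depth below ground = 889.4 − 781.44 = 108.0 m.

108.0 m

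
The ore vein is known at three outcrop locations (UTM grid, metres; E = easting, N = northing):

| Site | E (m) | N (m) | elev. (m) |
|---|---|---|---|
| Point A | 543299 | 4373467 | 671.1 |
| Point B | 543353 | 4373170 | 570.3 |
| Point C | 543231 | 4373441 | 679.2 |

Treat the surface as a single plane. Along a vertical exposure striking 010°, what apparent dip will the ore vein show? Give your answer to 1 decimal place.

Two edge vectors: Point A→Point B = (54, -297, -100.8), Point A→Point C = (-68, -26, 8.1).
Normal n = (Point A→Point B) × (Point A→Point C) = (-5026.5, 6417, -21600).
So ∂z/∂E = −n_x/n_z = −0.23271 and ∂z/∂N = −n_y/n_z = 0.29708.
Unit vector along 010° is (sin 10°, cos 10°) = (0.1736, 0.9848).
Slope in that direction = a·(0.1736) + b·(0.9848) = 0.25216.
Apparent dip = arctan|0.25216| = 14.2° (true dip is 20.7°, so apparent ≤ true as expected).

14.2°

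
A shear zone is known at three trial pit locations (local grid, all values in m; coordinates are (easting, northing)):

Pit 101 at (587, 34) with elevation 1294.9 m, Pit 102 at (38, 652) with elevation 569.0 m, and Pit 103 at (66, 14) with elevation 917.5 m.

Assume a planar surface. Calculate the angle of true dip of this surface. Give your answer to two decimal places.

42.12°

Two edge vectors: Pit 101→Pit 102 = (-549, 618, -725.9), Pit 101→Pit 103 = (-521, -20, -377.4).
Normal n = (Pit 101→Pit 102) × (Pit 101→Pit 103) = (-247751.2, 171001.3, 332958).
So ∂z/∂E = −n_x/n_z = 0.74409 and ∂z/∂N = −n_y/n_z = −0.51358.
Gradient magnitude |∇z| = √(a² + b²) = √(0.55367 + 0.26377) = 0.90412.
True dip = arctan(0.90412) = 42.12°, dipping toward NW (azimuth ≈ 305°).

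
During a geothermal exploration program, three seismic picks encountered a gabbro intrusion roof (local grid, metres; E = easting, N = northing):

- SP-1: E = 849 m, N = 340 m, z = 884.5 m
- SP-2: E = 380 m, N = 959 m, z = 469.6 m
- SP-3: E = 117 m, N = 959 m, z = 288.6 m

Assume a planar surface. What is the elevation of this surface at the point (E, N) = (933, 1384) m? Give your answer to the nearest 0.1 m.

786.9 m

Two edge vectors: SP-1→SP-2 = (-469, 619, -414.9), SP-1→SP-3 = (-732, 619, -595.9).
Normal n = (SP-1→SP-2) × (SP-1→SP-3) = (-112039, 24229.7, 162797).
So ∂z/∂E = −n_x/n_z = 0.688213 and ∂z/∂N = −n_y/n_z = −0.148834.
Intercept c from SP-1: 884.5 − 584.29 + 50.60 = 350.81.
At (933, 1384): z = 642.1 − 206.0 + 350.81 = 786.9 m.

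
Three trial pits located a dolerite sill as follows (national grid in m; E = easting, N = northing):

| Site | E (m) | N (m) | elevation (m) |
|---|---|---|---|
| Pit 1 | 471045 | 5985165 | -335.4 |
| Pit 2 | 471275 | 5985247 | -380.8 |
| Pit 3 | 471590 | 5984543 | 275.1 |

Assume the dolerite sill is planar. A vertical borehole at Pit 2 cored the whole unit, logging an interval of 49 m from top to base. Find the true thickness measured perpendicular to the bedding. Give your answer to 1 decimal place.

36.7 m

Let the plane be z = a·E + b·N + c.
Pit 2−Pit 1: 230a + 82b = −45.4;  Pit 3−Pit 1: 545a − 622b = 610.5.
Solving gives a = 0.11623, b = −0.87967.
|∇z| = √(a²+b²) = 0.88732, so dip δ = arctan(0.88732) = 41.58°.
True thickness = vertical thickness × cos δ = 49 × cos 41.58° = 36.7 m.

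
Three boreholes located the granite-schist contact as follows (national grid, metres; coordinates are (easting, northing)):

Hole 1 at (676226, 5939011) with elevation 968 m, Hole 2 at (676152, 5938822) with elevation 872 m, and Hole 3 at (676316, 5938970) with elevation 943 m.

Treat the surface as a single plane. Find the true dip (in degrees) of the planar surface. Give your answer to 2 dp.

27.69°

Let the plane be z = a·E + b·N + c.
Hole 2−Hole 1: −74a − 189b = −96;  Hole 3−Hole 1: 90a − 41b = −25.
Solving gives a = −0.03936, b = 0.52335.
Gradient magnitude |∇z| = √(a² + b²) = √(0.00155 + 0.27389) = 0.52483.
True dip = arctan(0.52483) = 27.69°, dipping toward S (azimuth ≈ 176°).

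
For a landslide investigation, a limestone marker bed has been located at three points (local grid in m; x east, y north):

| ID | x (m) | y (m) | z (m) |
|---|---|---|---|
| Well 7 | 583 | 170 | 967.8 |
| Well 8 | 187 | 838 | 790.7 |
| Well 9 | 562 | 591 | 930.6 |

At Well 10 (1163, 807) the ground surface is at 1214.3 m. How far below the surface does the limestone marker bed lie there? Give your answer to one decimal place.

103.6 m

Let the plane be z = a·x + b·y + c.
Well 8−Well 7: −396a + 668b = −177.1;  Well 9−Well 7: −21a + 421b = −37.2.
Solving gives a = 0.325563, b = −0.072122.
Then c = 967.8 − a·583 − b·170 = 790.26.
At (1163, 807): z_contact = 378.63 − 58.20 + 790.26 = 1110.68 m.
Depth below ground = 1214.3 − 1110.68 = 103.6 m.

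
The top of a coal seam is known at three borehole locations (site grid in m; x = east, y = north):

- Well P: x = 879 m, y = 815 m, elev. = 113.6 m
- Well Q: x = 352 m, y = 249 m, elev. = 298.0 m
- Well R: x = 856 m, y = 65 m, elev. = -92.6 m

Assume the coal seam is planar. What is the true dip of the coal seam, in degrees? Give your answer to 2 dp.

Two edge vectors: Well P→Well Q = (-527, -566, 184.4), Well P→Well R = (-23, -750, -206.2).
Normal n = (Well P→Well Q) × (Well P→Well R) = (255009.2, -112908.6, 382232).
So ∂z/∂x = −n_x/n_z = −0.66716 and ∂z/∂y = −n_y/n_z = 0.29539.
Gradient magnitude |∇z| = √(a² + b²) = √(0.44510 + 0.08726) = 0.72963.
True dip = arctan(0.72963) = 36.12°, dipping toward ESE (azimuth ≈ 114°).

36.12°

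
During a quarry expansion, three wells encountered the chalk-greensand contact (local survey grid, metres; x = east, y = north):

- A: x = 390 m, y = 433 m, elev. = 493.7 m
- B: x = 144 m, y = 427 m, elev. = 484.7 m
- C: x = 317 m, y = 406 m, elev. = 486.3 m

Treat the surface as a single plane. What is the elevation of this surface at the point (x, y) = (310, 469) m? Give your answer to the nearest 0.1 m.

Let the plane be z = a·x + b·y + c.
B−A: −246a − 6b = −9;  C−A: −73a − 27b = −7.4.
Solving gives a = 0.03201, b = 0.18752.
Then c = 493.7 − a·390 − b·433 = 400.02.
At (310, 469): z = 9.9 + 87.9 + 400.02 = 497.9 m.

497.9 m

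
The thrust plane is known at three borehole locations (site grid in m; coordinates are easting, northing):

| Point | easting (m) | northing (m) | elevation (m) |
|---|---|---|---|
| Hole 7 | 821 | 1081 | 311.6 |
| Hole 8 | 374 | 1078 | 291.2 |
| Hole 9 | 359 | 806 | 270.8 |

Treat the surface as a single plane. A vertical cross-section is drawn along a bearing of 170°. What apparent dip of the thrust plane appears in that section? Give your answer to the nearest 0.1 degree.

3.6°

Let the plane be z = a·easting + b·northing + c.
Hole 8−Hole 7: −447a − 3b = −20.4;  Hole 9−Hole 7: −462a − 275b = −40.8.
Solving gives a = 0.04515, b = 0.07251.
Unit vector along 170° is (sin 170°, cos 170°) = (0.1736, -0.9848).
Slope in that direction = a·(0.1736) + b·(-0.9848) = −0.06357.
Apparent dip = arctan|0.06357| = 3.6° (true dip is 4.9°, so apparent ≤ true as expected).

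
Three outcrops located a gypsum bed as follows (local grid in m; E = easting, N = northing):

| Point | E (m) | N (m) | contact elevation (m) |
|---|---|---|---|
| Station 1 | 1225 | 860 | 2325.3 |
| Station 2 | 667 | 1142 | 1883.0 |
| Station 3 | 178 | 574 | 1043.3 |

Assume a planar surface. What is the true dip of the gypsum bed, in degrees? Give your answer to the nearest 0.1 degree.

Two edge vectors: Station 1→Station 2 = (-558, 282, -442.3), Station 1→Station 3 = (-1047, -286, -1282).
Normal n = (Station 1→Station 2) × (Station 1→Station 3) = (-488021.8, -252267.9, 454842).
So ∂z/∂E = −n_x/n_z = 1.07295 and ∂z/∂N = −n_y/n_z = 0.55463.
Gradient magnitude |∇z| = √(a² + b²) = √(1.15122 + 0.30761) = 1.20782.
True dip = arctan(1.20782) = 50.4°, dipping toward WSW (azimuth ≈ 243°).

50.4°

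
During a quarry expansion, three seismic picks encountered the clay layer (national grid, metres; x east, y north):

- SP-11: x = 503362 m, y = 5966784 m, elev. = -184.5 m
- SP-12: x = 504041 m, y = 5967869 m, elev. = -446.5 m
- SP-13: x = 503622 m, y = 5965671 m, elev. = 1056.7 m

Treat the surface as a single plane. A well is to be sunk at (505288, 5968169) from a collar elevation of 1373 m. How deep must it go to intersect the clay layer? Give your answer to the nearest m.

Two edge vectors: SP-11→SP-12 = (679, 1085, -262), SP-11→SP-13 = (260, -1113, 1241.2).
Normal n = (SP-11→SP-12) × (SP-11→SP-13) = (1055096, -910894.8, -1037827).
So ∂z/∂x = −n_x/n_z = 1.01663957 and ∂z/∂y = −n_y/n_z = −0.87769426.
Intercept c from SP-11: -184.5 − 511737.73 + 5237012.06 = 4725089.83.
At (505288, 5968169): z_contact = 513695.8 − 5238227.7 + 4725089.83 = 557.9 m.
Depth below ground = 1373 − 557.9 = 815 m.

815 m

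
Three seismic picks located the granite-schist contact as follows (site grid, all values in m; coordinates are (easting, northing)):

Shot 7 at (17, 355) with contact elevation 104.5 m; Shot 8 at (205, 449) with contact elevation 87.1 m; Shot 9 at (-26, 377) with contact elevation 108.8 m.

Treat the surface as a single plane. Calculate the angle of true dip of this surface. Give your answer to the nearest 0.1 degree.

5.5°

Let the plane be z = a·E + b·N + c.
Shot 8−Shot 7: 188a + 94b = −17.4;  Shot 9−Shot 7: −43a + 22b = 4.3.
Solving gives a = −0.09623, b = 0.00736.
Gradient magnitude |∇z| = √(a² + b²) = √(0.00926 + 0.00005) = 0.09651.
True dip = arctan(0.09651) = 5.5°, dipping toward E (azimuth ≈ 094°).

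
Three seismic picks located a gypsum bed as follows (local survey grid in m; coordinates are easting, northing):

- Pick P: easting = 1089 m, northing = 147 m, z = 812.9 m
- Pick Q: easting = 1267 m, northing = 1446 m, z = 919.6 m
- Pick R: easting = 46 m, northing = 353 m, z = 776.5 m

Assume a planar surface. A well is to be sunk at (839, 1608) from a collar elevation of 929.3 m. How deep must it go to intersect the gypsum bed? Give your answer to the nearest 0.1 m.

Two edge vectors: Pick P→Pick Q = (178, 1299, 106.7), Pick P→Pick R = (-1043, 206, -36.4).
Normal n = (Pick P→Pick Q) × (Pick P→Pick R) = (-69263.8, -104808.9, 1391525).
So ∂z/∂easting = −n_x/n_z = 0.049775 and ∂z/∂northing = −n_y/n_z = 0.075319.
Intercept c from Pick P: 812.9 − 54.21 − 11.07 = 747.62.
At (839, 1608): z_contact = 41.76 + 121.11 + 747.62 = 910.50 m.
Depth below ground = 929.3 − 910.50 = 18.8 m.

18.8 m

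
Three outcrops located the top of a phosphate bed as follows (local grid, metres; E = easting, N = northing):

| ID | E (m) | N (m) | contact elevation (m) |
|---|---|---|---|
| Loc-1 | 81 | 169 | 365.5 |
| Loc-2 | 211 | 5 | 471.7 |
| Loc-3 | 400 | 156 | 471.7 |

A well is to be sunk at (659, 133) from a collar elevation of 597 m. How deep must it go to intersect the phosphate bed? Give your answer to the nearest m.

34 m

Let the plane be z = a·E + b·N + c.
Loc-2−Loc-1: 130a − 164b = 106.2;  Loc-3−Loc-1: 319a − 13b = 106.2.
Solving gives a = 0.31676, b = −0.39647.
Then c = 365.5 − a·81 − b·169 = 406.85.
At (659, 133): z_contact = 208.7 − 52.7 + 406.85 = 562.9 m.
Depth below ground = 597 − 562.9 = 34 m.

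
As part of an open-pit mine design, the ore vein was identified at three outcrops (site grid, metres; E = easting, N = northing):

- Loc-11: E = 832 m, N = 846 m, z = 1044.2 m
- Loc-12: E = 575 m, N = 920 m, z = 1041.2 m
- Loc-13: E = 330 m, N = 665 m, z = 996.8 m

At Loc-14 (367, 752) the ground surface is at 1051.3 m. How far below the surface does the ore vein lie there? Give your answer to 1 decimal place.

Two edge vectors: Loc-11→Loc-12 = (-257, 74, -3), Loc-11→Loc-13 = (-502, -181, -47.4).
Normal n = (Loc-11→Loc-12) × (Loc-11→Loc-13) = (-4050.6, -10675.8, 83665).
So ∂z/∂E = −n_x/n_z = 0.04841 and ∂z/∂N = −n_y/n_z = 0.12760.
Intercept c from Loc-11: 1044.2 − 40.28 − 107.95 = 895.97.
At (367, 752): z_contact = 17.77 + 95.96 + 895.97 = 1009.69 m.
Depth below ground = 1051.3 − 1009.69 = 41.6 m.

41.6 m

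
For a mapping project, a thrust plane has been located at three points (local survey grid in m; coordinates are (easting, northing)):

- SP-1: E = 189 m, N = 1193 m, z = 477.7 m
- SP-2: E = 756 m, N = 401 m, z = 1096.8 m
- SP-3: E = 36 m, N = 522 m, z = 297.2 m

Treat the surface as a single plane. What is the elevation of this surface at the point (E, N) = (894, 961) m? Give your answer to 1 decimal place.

Two edge vectors: SP-1→SP-2 = (567, -792, 619.1), SP-1→SP-3 = (-153, -671, -180.5).
Normal n = (SP-1→SP-2) × (SP-1→SP-3) = (558372.1, 7621.2, -501633).
So ∂z/∂E = −n_x/n_z = 1.113109 and ∂z/∂N = −n_y/n_z = 0.015193.
Intercept c from SP-1: 477.7 − 210.38 − 18.12 = 249.20.
At (894, 961): z = 995.1 + 14.6 + 249.20 = 1258.9 m.

1258.9 m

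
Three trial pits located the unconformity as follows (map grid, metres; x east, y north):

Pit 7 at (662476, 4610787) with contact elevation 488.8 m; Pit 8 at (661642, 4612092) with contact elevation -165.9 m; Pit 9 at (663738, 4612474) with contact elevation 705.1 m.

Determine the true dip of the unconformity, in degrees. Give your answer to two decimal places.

26.61°

Two edge vectors: Pit 7→Pit 8 = (-834, 1305, -654.7), Pit 7→Pit 9 = (1262, 1687, 216.3).
Normal n = (Pit 7→Pit 8) × (Pit 7→Pit 9) = (1386750.4, -645837.2, -3053868).
So ∂z/∂x = −n_x/n_z = 0.45410 and ∂z/∂y = −n_y/n_z = −0.21148.
Gradient magnitude |∇z| = √(a² + b²) = √(0.20620 + 0.04472) = 0.50093.
True dip = arctan(0.50093) = 26.61°, dipping toward WNW (azimuth ≈ 295°).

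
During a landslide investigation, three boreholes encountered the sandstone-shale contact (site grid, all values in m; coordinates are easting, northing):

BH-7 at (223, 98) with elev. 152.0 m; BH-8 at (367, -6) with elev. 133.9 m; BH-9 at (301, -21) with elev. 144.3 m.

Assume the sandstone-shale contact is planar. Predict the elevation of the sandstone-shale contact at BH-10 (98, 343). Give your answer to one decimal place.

Let the plane be z = a·easting + b·northing + c.
BH-8−BH-7: 144a − 104b = −18.1;  BH-9−BH-7: 78a − 119b = −7.7.
Solving gives a = −0.14994, b = −0.03358.
Then c = 152 − a·223 − b·98 = 188.73.
At (98, 343): z = −14.7 − 11.5 + 188.73 = 162.5 m.

162.5 m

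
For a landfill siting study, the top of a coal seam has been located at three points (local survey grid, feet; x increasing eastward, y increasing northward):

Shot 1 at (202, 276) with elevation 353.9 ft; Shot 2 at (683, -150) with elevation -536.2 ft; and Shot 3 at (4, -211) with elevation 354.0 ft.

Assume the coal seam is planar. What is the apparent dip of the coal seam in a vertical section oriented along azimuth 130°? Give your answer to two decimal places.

Two edge vectors: Shot 1→Shot 2 = (481, -426, -890.1), Shot 1→Shot 3 = (-198, -487, 0.1).
Normal n = (Shot 1→Shot 2) × (Shot 1→Shot 3) = (-433521.3, 176191.7, -318595).
So ∂z/∂x = −n_x/n_z = −1.36073 and ∂z/∂y = −n_y/n_z = 0.55303.
Unit vector along 130° is (sin 130°, cos 130°) = (0.7660, -0.6428).
Slope in that direction = a·(0.7660) + b·(-0.6428) = −1.39786.
Apparent dip = arctan|1.39786| = 54.42° (true dip is 55.8°, so apparent ≤ true as expected).

54.42°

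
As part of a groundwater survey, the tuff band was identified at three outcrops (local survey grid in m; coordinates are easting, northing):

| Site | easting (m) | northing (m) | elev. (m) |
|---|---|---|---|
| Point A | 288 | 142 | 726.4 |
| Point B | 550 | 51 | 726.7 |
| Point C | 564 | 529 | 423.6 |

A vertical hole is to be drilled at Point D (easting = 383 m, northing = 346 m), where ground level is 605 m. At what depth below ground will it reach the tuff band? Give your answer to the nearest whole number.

27 m

Two edge vectors: Point A→Point B = (262, -91, 0.3), Point A→Point C = (276, 387, -302.8).
Normal n = (Point A→Point B) × (Point A→Point C) = (27438.7, 79416.4, 126510).
So ∂z/∂easting = −n_x/n_z = −0.21689 and ∂z/∂northing = −n_y/n_z = −0.62775.
Intercept c from Point A: 726.4 + 62.46 + 89.14 = 878.00.
At (383, 346): z_contact = −83.1 − 217.2 + 878.00 = 577.7 m.
Depth below ground = 605 − 577.7 = 27 m.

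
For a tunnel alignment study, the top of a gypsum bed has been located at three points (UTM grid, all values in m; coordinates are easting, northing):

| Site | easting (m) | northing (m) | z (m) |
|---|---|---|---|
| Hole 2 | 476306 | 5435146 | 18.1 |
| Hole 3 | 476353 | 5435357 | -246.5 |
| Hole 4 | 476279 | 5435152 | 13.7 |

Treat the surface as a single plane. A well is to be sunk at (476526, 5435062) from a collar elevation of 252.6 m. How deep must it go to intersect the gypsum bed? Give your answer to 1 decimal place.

155.5 m

Let the plane be z = a·easting + b·northing + c.
Hole 3−Hole 2: 47a + 211b = −264.6;  Hole 4−Hole 2: −27a + 6b = −4.4.
Solving gives a = −0.110252551, b = −1.229469811.
Then c = 18.1 − a·476306 − b·5435146 = 6734879.98.
At (476526, 5435062): z_contact = −52538.21 − 6682244.65 + 6734879.98 = 97.12 m.
Depth below ground = 252.6 − 97.12 = 155.5 m.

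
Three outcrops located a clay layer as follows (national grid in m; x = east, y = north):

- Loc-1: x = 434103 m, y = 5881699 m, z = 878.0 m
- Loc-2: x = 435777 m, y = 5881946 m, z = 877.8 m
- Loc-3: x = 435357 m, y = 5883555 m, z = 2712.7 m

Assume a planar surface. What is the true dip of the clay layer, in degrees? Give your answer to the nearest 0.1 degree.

Let the plane be z = a·x + b·y + c.
Loc-2−Loc-1: 1674a + 247b = −0.2;  Loc-3−Loc-1: 1254a + 1856b = 1834.7.
Solving gives a = −0.16214, b = 1.09807.
Gradient magnitude |∇z| = √(a² + b²) = √(0.02629 + 1.20577) = 1.10998.
True dip = arctan(1.10998) = 48.0°, dipping toward S (azimuth ≈ 172°).

48.0°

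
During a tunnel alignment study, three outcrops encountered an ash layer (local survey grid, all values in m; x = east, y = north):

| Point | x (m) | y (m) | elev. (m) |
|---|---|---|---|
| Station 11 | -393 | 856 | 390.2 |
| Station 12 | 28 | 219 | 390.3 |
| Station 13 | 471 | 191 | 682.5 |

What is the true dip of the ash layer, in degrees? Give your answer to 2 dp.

Two edge vectors: Station 11→Station 12 = (421, -637, 0.1), Station 11→Station 13 = (864, -665, 292.3).
Normal n = (Station 11→Station 12) × (Station 11→Station 13) = (-186128.6, -122971.9, 270403).
So ∂z/∂x = −n_x/n_z = 0.68834 and ∂z/∂y = −n_y/n_z = 0.45477.
Gradient magnitude |∇z| = √(a² + b²) = √(0.47381 + 0.20682) = 0.82500.
True dip = arctan(0.82500) = 39.52°, dipping toward WSW (azimuth ≈ 237°).

39.52°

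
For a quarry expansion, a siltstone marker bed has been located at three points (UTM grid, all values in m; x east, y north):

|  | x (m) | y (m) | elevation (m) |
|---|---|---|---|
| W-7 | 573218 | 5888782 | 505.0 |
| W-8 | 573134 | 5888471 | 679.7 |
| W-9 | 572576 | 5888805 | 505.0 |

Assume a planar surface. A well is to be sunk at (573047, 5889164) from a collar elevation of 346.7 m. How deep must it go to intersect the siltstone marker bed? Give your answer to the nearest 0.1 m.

Let the plane be z = a·x + b·y + c.
W-8−W-7: −84a − 311b = 174.7;  W-9−W-7: −642a + 23b = 0.
Solving gives a = −0.019931645, b = −0.556352868.
Then c = 505 − a·573218 − b·5888782 = 3288170.93.
At (573047, 5889164): z_contact = −11421.77 − 3276453.28 + 3288170.93 = 295.88 m.
Depth below ground = 346.7 − 295.88 = 50.8 m.

50.8 m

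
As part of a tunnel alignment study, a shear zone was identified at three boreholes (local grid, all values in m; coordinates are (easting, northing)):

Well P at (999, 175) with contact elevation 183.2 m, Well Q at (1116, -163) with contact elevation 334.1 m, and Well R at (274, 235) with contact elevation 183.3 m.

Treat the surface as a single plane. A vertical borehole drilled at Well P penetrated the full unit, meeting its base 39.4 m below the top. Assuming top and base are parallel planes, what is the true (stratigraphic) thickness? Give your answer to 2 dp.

Two edge vectors: Well P→Well Q = (117, -338, 150.9), Well P→Well R = (-725, 60, 0.1).
Normal n = (Well P→Well Q) × (Well P→Well R) = (-9087.8, -109414.2, -238030).
So ∂z/∂E = −n_x/n_z = −0.03818 and ∂z/∂N = −n_y/n_z = −0.45967.
|∇z| = √(a²+b²) = 0.46125, so dip δ = arctan(0.46125) = 24.76°.
True thickness = vertical thickness × cos δ = 39.4 × cos 24.76° = 35.78 m.

35.78 m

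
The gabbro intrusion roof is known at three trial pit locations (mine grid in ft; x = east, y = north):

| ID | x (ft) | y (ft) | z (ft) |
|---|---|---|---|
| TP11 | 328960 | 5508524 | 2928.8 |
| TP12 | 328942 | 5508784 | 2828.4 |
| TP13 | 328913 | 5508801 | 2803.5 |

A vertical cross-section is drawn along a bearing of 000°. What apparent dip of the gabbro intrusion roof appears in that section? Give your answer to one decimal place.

Let the plane be z = a·x + b·y + c.
TP12−TP11: −18a + 260b = −100.4;  TP13−TP11: −47a + 277b = −125.3.
Solving gives a = 0.65900, b = −0.34053.
Unit vector along 000° is (sin 0°, cos 0°) = (0.0000, 1.0000).
Slope in that direction = a·(0.0000) + b·(1.0000) = −0.34053.
Apparent dip = arctan|0.34053| = 18.8° (true dip is 36.6°, so apparent ≤ true as expected).

18.8°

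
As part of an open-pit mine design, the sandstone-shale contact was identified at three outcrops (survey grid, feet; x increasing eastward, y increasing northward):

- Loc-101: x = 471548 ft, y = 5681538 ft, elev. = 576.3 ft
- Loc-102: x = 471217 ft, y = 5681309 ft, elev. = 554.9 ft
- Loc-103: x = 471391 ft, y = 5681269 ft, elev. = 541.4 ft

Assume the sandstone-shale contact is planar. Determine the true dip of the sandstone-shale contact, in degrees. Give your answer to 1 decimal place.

9.1°

Two edge vectors: Loc-101→Loc-102 = (-331, -229, -21.4), Loc-101→Loc-103 = (-157, -269, -34.9).
Normal n = (Loc-101→Loc-102) × (Loc-101→Loc-103) = (2235.5, -8192.1, 53086).
So ∂z/∂x = −n_x/n_z = −0.04211 and ∂z/∂y = −n_y/n_z = 0.15432.
Gradient magnitude |∇z| = √(a² + b²) = √(0.00177 + 0.02381) = 0.15996.
True dip = arctan(0.15996) = 9.1°, dipping toward SSE (azimuth ≈ 165°).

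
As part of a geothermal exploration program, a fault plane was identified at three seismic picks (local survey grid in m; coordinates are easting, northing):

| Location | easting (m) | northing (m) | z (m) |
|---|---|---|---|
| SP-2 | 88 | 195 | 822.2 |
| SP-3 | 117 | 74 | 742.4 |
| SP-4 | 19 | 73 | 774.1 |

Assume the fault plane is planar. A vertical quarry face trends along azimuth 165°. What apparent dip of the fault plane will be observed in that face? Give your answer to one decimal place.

32.9°

Let the plane be z = a·easting + b·northing + c.
SP-3−SP-2: 29a − 121b = −79.8;  SP-4−SP-2: −69a − 122b = −48.1.
Solving gives a = −0.32939, b = 0.58056.
Unit vector along 165° is (sin 165°, cos 165°) = (0.2588, -0.9659).
Slope in that direction = a·(0.2588) + b·(-0.9659) = −0.64603.
Apparent dip = arctan|0.64603| = 32.9° (true dip is 33.7°, so apparent ≤ true as expected).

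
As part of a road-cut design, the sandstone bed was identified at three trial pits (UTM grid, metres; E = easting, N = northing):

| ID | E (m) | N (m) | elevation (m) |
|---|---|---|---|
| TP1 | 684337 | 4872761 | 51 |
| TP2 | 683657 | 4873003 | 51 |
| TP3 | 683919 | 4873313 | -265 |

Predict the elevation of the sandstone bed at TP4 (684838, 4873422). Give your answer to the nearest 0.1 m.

-606.7 m

Two edge vectors: TP1→TP2 = (-680, 242, 0), TP1→TP3 = (-418, 552, -316).
Normal n = (TP1→TP2) × (TP1→TP3) = (-76472, -214880, -274204).
So ∂z/∂E = −n_x/n_z = −0.278887252 and ∂z/∂N = −n_y/n_z = −0.783650129.
Intercept c from TP1: 51 + 190852.87 + 3818539.79 = 4009443.65.
At (684838, 4873422): z = −190992.6 − 3819057.8 + 4009443.65 = -606.7 m.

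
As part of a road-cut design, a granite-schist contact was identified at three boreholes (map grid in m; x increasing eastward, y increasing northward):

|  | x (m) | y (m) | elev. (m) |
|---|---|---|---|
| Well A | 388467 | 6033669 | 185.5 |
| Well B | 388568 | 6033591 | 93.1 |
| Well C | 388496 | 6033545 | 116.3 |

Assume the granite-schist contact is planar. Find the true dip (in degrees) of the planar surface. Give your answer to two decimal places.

35.93°

Two edge vectors: Well A→Well B = (101, -78, -92.4), Well A→Well C = (29, -124, -69.2).
Normal n = (Well A→Well B) × (Well A→Well C) = (-6060, 4309.6, -10262).
So ∂z/∂x = −n_x/n_z = −0.59053 and ∂z/∂y = −n_y/n_z = 0.41996.
Gradient magnitude |∇z| = √(a² + b²) = √(0.34872 + 0.17636) = 0.72463.
True dip = arctan(0.72463) = 35.93°, dipping toward SE (azimuth ≈ 125°).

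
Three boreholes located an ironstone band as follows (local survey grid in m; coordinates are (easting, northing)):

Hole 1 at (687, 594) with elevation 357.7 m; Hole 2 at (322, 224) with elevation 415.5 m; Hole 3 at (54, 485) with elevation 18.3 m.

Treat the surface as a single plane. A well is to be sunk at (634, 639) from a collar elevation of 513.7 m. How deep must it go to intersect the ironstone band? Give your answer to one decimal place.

229.1 m

Two edge vectors: Hole 1→Hole 2 = (-365, -370, 57.8), Hole 1→Hole 3 = (-633, -109, -339.4).
Normal n = (Hole 1→Hole 2) × (Hole 1→Hole 3) = (131878.2, -160468.4, -194425).
So ∂z/∂E = −n_x/n_z = 0.67830 and ∂z/∂N = −n_y/n_z = −0.82535.
Intercept c from Hole 1: 357.7 − 465.99 + 490.26 = 381.97.
At (634, 639): z_contact = 430.04 − 527.40 + 381.97 = 284.61 m.
Depth below ground = 513.7 − 284.61 = 229.1 m.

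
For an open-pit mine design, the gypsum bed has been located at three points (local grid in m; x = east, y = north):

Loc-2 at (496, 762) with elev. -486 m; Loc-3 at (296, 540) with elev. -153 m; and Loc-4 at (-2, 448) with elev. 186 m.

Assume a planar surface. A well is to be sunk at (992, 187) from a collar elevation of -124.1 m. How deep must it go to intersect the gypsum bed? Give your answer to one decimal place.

Let the plane be z = a·x + b·y + c.
Loc-3−Loc-2: −200a − 222b = 333;  Loc-4−Loc-2: −498a − 314b = 672.
Solving gives a = −0.93437, b = −0.65822.
Then c = -486 − a·496 − b·762 = 479.01.
At (992, 187): z_contact = −926.90 − 123.09 + 479.01 = -570.97 m.
Depth below ground = -124.1 − (-570.97) = 446.9 m.

446.9 m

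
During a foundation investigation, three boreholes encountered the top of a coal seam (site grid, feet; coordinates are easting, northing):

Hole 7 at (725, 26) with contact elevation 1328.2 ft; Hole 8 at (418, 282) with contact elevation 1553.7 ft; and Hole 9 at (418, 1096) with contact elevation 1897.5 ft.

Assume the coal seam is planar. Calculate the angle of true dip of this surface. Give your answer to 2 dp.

Two edge vectors: Hole 7→Hole 8 = (-307, 256, 225.5), Hole 7→Hole 9 = (-307, 1070, 569.3).
Normal n = (Hole 7→Hole 8) × (Hole 7→Hole 9) = (-95544.2, 105546.6, -249898).
So ∂z/∂easting = −n_x/n_z = −0.38233 and ∂z/∂northing = −n_y/n_z = 0.42236.
Gradient magnitude |∇z| = √(a² + b²) = √(0.14618 + 0.17839) = 0.56971.
True dip = arctan(0.56971) = 29.67°, dipping toward SE (azimuth ≈ 138°).

29.67°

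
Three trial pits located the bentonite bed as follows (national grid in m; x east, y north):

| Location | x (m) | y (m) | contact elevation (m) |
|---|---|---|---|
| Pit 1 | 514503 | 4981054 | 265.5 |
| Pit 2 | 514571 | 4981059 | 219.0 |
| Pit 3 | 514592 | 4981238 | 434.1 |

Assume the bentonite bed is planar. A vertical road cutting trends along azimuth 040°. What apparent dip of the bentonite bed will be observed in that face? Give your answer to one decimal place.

26.1°

Two edge vectors: Pit 1→Pit 2 = (68, 5, -46.5), Pit 1→Pit 3 = (89, 184, 168.6).
Normal n = (Pit 1→Pit 2) × (Pit 1→Pit 3) = (9399, -15603.3, 12067).
So ∂z/∂x = −n_x/n_z = −0.77890 and ∂z/∂y = −n_y/n_z = 1.29306.
Unit vector along 040° is (sin 40°, cos 40°) = (0.6428, 0.7660).
Slope in that direction = a·(0.6428) + b·(0.7660) = 0.48987.
Apparent dip = arctan|0.48987| = 26.1° (true dip is 56.5°, so apparent ≤ true as expected).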